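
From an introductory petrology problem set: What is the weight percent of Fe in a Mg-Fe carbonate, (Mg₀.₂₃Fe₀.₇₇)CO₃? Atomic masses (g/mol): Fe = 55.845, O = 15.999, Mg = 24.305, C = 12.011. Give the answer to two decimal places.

39.60 weight percent

M((Mg₀.₂₃Fe₀.₇₇)CO₃) = 108.599 g/mol.
Fe contributes 0.77 × 55.845 = 43.001 g per mole.
43.001/108.599 = 0.3960 → 39.60%.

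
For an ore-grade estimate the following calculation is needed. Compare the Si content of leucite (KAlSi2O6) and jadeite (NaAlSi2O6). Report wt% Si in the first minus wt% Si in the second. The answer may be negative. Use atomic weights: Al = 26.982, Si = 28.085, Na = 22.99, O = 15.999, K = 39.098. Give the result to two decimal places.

-2.05 percentage points

First mineral: 56.170 g Si in 218.244 g formula = 25.74 wt% Si.
Second mineral: 56.170 g Si in 202.136 g formula = 27.79 wt% Si.
25.74% − 27.79% gives a difference of -2.05 percentage points.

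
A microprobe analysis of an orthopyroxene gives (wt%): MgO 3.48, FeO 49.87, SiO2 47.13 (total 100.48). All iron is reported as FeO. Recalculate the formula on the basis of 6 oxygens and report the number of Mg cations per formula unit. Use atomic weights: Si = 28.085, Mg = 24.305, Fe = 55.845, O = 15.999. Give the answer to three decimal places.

0.221 Mg apfu

MgO (M=40.304): mol = 0.08634; Mg = 0.08634, O = 0.08634.
FeO (M=71.844): mol = 0.69414; Fe = 0.69414, O = 0.69414.
SiO2 (M=60.083): mol = 0.78441; Si = 0.78441, O = 1.56882.
ΣO = 2.34930; factor = 6/ΣO = 2.55395.
Mg apfu = 0.08634 × 2.55395 = 0.221.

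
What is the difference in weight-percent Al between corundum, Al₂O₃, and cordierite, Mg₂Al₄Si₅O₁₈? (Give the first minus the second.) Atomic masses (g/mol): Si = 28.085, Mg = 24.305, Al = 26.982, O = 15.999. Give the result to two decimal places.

Al in Al₂O₃: molar mass 101.961 g/mol; 2×26.982 = 53.964 g → 52.93 wt%.
Al in Mg₂Al₄Si₅O₁₈: molar mass 584.945 g/mol; 4×26.982 = 107.928 g → 18.45 wt%.
Difference = 52.93 − 18.45 = 34.48 percentage points.

34.48 percentage points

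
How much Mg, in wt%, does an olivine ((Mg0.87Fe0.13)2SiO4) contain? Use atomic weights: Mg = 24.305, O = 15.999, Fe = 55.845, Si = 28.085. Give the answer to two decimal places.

Formula mass = 1.74·24.305 + 0.26·55.845 + 1·28.085 + 4·15.999 = 148.891 g/mol, of which 42.291 g is Mg.
So Mg makes up 42.291/148.891 = 0.2840 of the mass, i.e. 28.40%.

28.40 wt%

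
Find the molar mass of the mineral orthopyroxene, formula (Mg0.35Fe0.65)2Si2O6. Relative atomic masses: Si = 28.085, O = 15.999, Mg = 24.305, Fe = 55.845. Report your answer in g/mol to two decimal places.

241.78 g/mol

M = 0.70×24.305 + 1.30×55.845 + 2×28.085 + 6×15.999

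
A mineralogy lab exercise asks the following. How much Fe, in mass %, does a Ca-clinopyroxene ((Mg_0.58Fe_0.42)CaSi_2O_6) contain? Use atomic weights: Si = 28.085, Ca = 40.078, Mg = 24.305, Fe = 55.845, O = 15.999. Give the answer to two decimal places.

Formula mass = 0.58*24.305 + 0.42*55.845 + 1*40.078 + 2*28.085 + 6*15.999 = 229.794 g/mol, of which 23.455 g is Fe.
So Fe makes up 23.455/229.794 = 0.1021 of the mass, i.e. 10.21%.

10.21 mass %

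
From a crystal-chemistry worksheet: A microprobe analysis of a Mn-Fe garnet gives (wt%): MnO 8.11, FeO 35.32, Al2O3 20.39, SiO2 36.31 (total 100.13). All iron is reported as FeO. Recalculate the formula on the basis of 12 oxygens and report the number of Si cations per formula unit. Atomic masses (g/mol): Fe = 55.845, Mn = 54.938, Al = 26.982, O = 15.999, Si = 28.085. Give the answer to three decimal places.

3.003 Si apfu

MnO: 8.11/70.937 = 0.11433 mol → 0.11433 mol Mn, 0.11433 mol O.
FeO: 35.32/71.844 = 0.49162 mol → 0.49162 mol Fe, 0.49162 mol O.
Al2O3: 20.39/101.961 = 0.19998 mol → 0.39996 mol Al, 0.59994 mol O.
SiO2: 36.31/60.083 = 0.60433 mol → 0.60433 mol Si, 1.20866 mol O.
Total oxygen = 2.41455 mol. Normalization factor = 12/2.41455 = 4.96987.
Si per 12 O = 0.60433 × 4.96987 = 3.003.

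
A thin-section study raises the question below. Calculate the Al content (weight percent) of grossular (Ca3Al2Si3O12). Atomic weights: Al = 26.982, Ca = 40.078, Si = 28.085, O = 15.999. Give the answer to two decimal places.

11.98 weight percent

Molar mass of Ca3Al2Si3O12: 3×40.078 + 2×26.982 + 3×28.085 + 12×15.999 = 450.441 g/mol.
Mass of Al per formula unit: 2 × 26.982 = 53.964 g.
Weight fraction Al = 53.964 / 450.441 = 0.1198.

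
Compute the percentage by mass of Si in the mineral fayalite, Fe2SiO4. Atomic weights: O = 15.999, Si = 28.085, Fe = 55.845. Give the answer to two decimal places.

13.78 mass %

Formula mass = 2*55.845 + 1*28.085 + 4*15.999 = 203.771 g/mol, of which 28.085 g is Si.
So Si makes up 28.085/203.771 = 0.1378 of the mass, i.e. 13.78%.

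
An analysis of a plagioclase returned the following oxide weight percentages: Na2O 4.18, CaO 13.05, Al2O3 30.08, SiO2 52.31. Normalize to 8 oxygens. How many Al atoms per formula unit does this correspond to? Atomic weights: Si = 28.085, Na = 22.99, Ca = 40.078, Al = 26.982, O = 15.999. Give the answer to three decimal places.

Na2O: 4.18/61.979 = 0.06744 mol → 0.13488 mol Na, 0.06744 mol O.
CaO: 13.05/56.077 = 0.23272 mol → 0.23272 mol Ca, 0.23272 mol O.
Al2O3: 30.08/101.961 = 0.29501 mol → 0.59002 mol Al, 0.88503 mol O.
SiO2: 52.31/60.083 = 0.87063 mol → 0.87063 mol Si, 1.74126 mol O.
Total oxygen = 2.92645 mol. Normalization factor = 8/2.92645 = 2.73369.
Al per 8 O = 0.59002 × 2.73369 = 1.613.

1.613 Al apfu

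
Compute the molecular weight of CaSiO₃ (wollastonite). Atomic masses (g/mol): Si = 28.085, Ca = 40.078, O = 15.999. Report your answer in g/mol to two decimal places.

116.16 g/mol

M = 1*40.078 + 1*28.085 + 3*15.999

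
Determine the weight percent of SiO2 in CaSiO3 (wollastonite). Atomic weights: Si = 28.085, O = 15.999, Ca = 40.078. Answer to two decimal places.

51.72 wt%

M(CaSiO3) = 116.160 g/mol; M(SiO2) = 60.083 g/mol.
Moles SiO2 per formula unit = 1 Si ÷ 1 = 1.0000.
SiO2 fraction = (1.0000 × 60.083) / 116.160 = 60.083/116.160 = 0.5172.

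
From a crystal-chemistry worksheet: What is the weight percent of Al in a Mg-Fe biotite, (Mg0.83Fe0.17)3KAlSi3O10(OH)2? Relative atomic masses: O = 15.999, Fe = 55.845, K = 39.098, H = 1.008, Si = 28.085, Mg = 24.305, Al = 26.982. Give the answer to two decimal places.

6.23 weight percent

M((Mg0.83Fe0.17)3KAlSi3O10(OH)2) = 433.339 g/mol.
Al contributes 1 × 26.982 = 26.982 g per mole.
26.982/433.339 = 0.0623 → 6.23%.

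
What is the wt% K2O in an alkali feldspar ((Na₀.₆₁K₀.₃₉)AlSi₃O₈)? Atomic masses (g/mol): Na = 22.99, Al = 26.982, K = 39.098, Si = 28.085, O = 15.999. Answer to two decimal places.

Molar mass of (Na₀.₆₁K₀.₃₉)AlSi₃O₈ = 0.61*22.99 + 0.39*39.098 + 1*26.982 + 3*28.085 + 8*15.999 = 268.501 g/mol.
Each formula unit contains 0.39 K, equivalent to 0.39/2 = 0.1950 mol K2O.
M(K2O) = 2×39.098 + 1×15.999 = 94.195 g/mol.
Mass of K2O per formula unit = 0.1950 × 94.195 = 18.368 g.
K2O wt% = 18.368 / 268.501 × 100 = 6.84%.

6.84 wt%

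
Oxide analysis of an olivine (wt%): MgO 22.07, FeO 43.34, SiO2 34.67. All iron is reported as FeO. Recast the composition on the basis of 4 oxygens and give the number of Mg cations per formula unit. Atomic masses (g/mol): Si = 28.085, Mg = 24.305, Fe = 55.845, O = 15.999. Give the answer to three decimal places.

22.07 wt% MgO ÷ 40.304 g/mol = 0.54759 mol, giving 0.54759 Mg and 0.54759 O.
43.34 wt% FeO ÷ 71.844 g/mol = 0.60325 mol, giving 0.60325 Fe and 0.60325 O.
34.67 wt% SiO2 ÷ 60.083 g/mol = 0.57704 mol, giving 0.57704 Si and 1.15408 O.
Oxygen sums to 2.30492; scaling by 4/2.30492 = 1.73542 puts the formula on 4 O.
Mg: 0.54759 × 1.73542 = 0.950 atoms per formula unit.

0.950 Mg apfu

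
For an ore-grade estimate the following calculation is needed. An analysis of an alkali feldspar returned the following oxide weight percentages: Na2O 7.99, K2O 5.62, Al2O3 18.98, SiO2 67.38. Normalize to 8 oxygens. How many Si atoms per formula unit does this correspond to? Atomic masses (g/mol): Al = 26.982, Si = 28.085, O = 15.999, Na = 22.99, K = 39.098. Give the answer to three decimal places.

3.001 Si apfu

7.99 wt% Na2O ÷ 61.979 g/mol = 0.12891 mol, giving 0.25782 Na and 0.12891 O.
5.62 wt% K2O ÷ 94.195 g/mol = 0.05966 mol, giving 0.11932 K and 0.05966 O.
18.98 wt% Al2O3 ÷ 101.961 g/mol = 0.18615 mol, giving 0.37230 Al and 0.55845 O.
67.38 wt% SiO2 ÷ 60.083 g/mol = 1.12145 mol, giving 1.12145 Si and 2.24290 O.
Oxygen sums to 2.98992; scaling by 8/2.98992 = 2.67566 puts the formula on 8 O.
Si: 1.12145 × 2.67566 = 3.001 atoms per formula unit.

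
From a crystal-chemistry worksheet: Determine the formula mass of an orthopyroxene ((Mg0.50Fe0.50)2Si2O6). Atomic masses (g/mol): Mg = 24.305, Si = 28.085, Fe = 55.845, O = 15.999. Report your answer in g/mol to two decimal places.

232.31 g/mol

Mg: 1 × 24.305 = 24.3050
Fe: 1 × 55.845 = 55.8450
Si: 2 × 28.085 = 56.1700
O: 6 × 15.999 = 95.9940
Summing the contributions gives the formula mass.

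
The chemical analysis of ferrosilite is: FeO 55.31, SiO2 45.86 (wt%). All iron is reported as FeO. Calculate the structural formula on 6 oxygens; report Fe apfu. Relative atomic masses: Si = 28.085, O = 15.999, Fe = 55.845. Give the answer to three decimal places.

2.011 Fe apfu

FeO (M=71.844): mol = 0.76986; Fe = 0.76986, O = 0.76986.
SiO2 (M=60.083): mol = 0.76328; Si = 0.76328, O = 1.52656.
ΣO = 2.29642; factor = 6/ΣO = 2.61276.
Fe apfu = 0.76986 × 2.61276 = 2.011.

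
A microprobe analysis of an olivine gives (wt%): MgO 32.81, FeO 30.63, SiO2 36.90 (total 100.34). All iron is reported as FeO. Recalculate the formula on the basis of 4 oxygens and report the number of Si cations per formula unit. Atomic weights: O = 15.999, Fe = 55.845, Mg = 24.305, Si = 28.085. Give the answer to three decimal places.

32.81 wt% MgO ÷ 40.304 g/mol = 0.81406 mol, giving 0.81406 Mg and 0.81406 O.
30.63 wt% FeO ÷ 71.844 g/mol = 0.42634 mol, giving 0.42634 Fe and 0.42634 O.
36.90 wt% SiO2 ÷ 60.083 g/mol = 0.61415 mol, giving 0.61415 Si and 1.22830 O.
Oxygen sums to 2.46870; scaling by 4/2.46870 = 1.62029 puts the formula on 4 O.
Si: 0.61415 × 1.62029 = 0.995 atoms per formula unit.

0.995 Si apfu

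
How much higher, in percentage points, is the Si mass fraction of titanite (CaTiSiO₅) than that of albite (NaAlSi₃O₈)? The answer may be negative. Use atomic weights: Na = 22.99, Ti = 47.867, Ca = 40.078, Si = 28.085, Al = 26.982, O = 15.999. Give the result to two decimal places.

Si in CaTiSiO₅: molar mass 196.025 g/mol; 1×28.085 = 28.085 g → 14.33 wt%.
Si in NaAlSi₃O₈: molar mass 262.219 g/mol; 3×28.085 = 84.255 g → 32.13 wt%.
Difference = 14.33 − 32.13 = -17.80 percentage points.

-17.80 percentage points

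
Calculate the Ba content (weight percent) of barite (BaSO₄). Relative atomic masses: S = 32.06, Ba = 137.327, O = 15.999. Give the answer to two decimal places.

58.84 weight percent

M(BaSO₄) = 233.383 g/mol.
Ba contributes 1 × 137.327 = 137.327 g per mole.
137.327/233.383 = 0.5884 → 58.84%.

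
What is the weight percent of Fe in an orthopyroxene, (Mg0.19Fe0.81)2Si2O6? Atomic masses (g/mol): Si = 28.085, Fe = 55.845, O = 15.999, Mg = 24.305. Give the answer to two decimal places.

M((Mg0.19Fe0.81)2Si2O6) = 251.869 g/mol.
Fe contributes 1.62 × 55.845 = 90.469 g per mole.
90.469/251.869 = 0.3592 → 35.92%.

35.92 weight percent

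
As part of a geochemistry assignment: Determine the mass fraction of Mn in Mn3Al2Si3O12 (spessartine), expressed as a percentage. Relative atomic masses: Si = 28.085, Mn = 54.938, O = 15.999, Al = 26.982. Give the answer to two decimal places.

33.29 wt%

M(Mn3Al2Si3O12) = 495.021 g/mol.
Mn contributes 3 × 54.938 = 164.814 g per mole.
164.814/495.021 = 0.3329 → 33.29%.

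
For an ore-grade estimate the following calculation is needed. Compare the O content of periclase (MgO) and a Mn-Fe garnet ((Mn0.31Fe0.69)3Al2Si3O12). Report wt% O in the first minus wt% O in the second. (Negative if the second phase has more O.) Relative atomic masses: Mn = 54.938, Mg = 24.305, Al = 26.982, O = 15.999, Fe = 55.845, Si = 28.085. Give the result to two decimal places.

1.06 percentage points

First mineral: 15.999 g O in 40.304 g formula = 39.70 wt% O.
Second mineral: 191.988 g O in 496.898 g formula = 38.64 wt% O.
39.70% − 38.64% gives a difference of 1.06 percentage points.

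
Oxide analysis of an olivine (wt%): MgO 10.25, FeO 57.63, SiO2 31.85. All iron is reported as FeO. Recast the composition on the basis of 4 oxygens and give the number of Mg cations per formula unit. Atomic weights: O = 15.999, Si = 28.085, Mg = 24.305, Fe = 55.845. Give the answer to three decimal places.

MgO: 10.25/40.304 = 0.25432 mol → 0.25432 mol Mg, 0.25432 mol O.
FeO: 57.63/71.844 = 0.80215 mol → 0.80215 mol Fe, 0.80215 mol O.
SiO2: 31.85/60.083 = 0.53010 mol → 0.53010 mol Si, 1.06020 mol O.
Total oxygen = 2.11667 mol. Normalization factor = 4/2.11667 = 1.88976.
Mg per 4 O = 0.25432 × 1.88976 = 0.481.

0.481 Mg apfu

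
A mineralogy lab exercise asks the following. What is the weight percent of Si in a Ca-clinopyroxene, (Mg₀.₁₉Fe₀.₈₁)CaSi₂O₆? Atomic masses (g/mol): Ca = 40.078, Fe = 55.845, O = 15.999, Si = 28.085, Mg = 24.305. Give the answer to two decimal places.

23.20 wt%

M((Mg₀.₁₉Fe₀.₈₁)CaSi₂O₆) = 242.094 g/mol.
Si contributes 2 × 28.085 = 56.170 g per mole.
56.170/242.094 = 0.2320 → 23.20%.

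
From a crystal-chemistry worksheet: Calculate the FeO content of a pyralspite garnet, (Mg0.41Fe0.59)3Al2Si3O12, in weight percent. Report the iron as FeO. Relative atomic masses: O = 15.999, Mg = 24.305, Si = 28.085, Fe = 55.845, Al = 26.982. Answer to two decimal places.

Molar mass of (Mg0.41Fe0.59)3Al2Si3O12 = 1.23×24.305 + 1.77×55.845 + 2×26.982 + 3×28.085 + 12×15.999 = 458.948 g/mol.
Each formula unit contains 1.77 Fe, equivalent to 1.77/1 = 1.7700 mol FeO.
M(FeO) = 1×55.845 + 1×15.999 = 71.844 g/mol.
Mass of FeO per formula unit = 1.7700 × 71.844 = 127.164 g.
FeO wt% = 127.164 / 458.948 × 100 = 27.71%.

27.71 wt%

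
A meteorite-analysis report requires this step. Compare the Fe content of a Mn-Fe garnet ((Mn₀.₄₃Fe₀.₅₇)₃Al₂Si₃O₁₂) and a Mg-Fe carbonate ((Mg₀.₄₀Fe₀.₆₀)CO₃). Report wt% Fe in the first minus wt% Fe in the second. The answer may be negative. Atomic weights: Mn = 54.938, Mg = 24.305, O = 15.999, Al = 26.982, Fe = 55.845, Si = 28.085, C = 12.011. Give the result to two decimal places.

First mineral: 95.495 g Fe in 496.572 g formula = 19.23 wt% Fe.
Second mineral: 33.507 g Fe in 103.237 g formula = 32.46 wt% Fe.
19.23% − 32.46% gives a difference of -13.23 percentage points.

-13.23 percentage points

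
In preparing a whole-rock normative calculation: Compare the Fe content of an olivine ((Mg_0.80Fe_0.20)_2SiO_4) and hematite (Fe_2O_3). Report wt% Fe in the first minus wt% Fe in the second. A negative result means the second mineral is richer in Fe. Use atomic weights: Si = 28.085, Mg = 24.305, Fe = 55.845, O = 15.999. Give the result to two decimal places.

M((Mg_0.80Fe_0.20)_2SiO_4) = 153.307 g/mol, so wt% Fe = 22.338/153.307 × 100 = 14.57%.
M(Fe_2O_3) = 159.687 g/mol, so wt% Fe = 111.690/159.687 × 100 = 69.94%.
14.57 − 69.94 = -55.37 pp.

-55.37 percentage points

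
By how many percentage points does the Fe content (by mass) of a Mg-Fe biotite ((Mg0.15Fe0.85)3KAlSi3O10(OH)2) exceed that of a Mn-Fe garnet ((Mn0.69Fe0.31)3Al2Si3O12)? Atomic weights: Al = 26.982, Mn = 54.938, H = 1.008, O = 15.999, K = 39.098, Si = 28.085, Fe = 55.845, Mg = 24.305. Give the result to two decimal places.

18.14 percentage points

Fe in (Mg0.15Fe0.85)3KAlSi3O10(OH)2: molar mass 497.681 g/mol; 2.55×55.845 = 142.405 g → 28.61 wt%.
Fe in (Mn0.69Fe0.31)3Al2Si3O12: molar mass 495.865 g/mol; 0.93×55.845 = 51.936 g → 10.47 wt%.
Difference = 28.61 − 10.47 = 18.14 percentage points.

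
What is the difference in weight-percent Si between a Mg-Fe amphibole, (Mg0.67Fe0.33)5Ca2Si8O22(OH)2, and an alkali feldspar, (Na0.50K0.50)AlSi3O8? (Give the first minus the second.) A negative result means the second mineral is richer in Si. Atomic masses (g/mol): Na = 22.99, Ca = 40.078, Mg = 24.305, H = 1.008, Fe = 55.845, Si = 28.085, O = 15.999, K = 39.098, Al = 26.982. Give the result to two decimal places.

-5.18 percentage points

M((Mg0.67Fe0.33)5Ca2Si8O22(OH)2) = 864.394 g/mol, so wt% Si = 224.680/864.394 × 100 = 25.99%.
M((Na0.50K0.50)AlSi3O8) = 270.273 g/mol, so wt% Si = 84.255/270.273 × 100 = 31.17%.
25.99 − 31.17 = -5.18 pp.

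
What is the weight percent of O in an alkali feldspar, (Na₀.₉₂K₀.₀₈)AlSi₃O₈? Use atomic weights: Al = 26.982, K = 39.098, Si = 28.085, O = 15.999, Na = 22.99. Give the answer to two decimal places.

M((Na₀.₉₂K₀.₀₈)AlSi₃O₈) = 263.508 g/mol.
O contributes 8 × 15.999 = 127.992 g per mole.
127.992/263.508 = 0.4857 → 48.57%.

48.57 weight percent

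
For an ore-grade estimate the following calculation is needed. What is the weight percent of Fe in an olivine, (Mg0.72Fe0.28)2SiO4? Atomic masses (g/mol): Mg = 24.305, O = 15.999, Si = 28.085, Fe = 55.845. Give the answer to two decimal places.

19.75 wt%

Molar mass of (Mg0.72Fe0.28)2SiO4: 1.44*24.305 + 0.56*55.845 + 1*28.085 + 4*15.999 = 158.353 g/mol.
Mass of Fe per formula unit: 0.56 × 55.845 = 31.273 g.
Weight fraction Fe = 31.273 / 158.353 = 0.1975.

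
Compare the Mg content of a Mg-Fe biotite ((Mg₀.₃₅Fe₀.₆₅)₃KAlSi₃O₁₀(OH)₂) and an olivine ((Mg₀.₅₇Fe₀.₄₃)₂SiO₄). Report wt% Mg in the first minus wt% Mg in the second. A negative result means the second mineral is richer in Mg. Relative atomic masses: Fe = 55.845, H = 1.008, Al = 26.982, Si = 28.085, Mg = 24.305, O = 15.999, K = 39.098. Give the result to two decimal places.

First mineral: 25.520 g Mg in 478.757 g formula = 5.33 wt% Mg.
Second mineral: 27.708 g Mg in 167.815 g formula = 16.51 wt% Mg.
5.33% − 16.51% gives a difference of -11.18 percentage points.

-11.18 percentage points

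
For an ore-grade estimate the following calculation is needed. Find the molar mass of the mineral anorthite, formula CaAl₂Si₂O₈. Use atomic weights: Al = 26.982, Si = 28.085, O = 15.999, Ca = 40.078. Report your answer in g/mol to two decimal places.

278.20 g/mol

The formula mass is the sum 1(40.078) + 2(26.982) + 2(28.085) + 8(15.999).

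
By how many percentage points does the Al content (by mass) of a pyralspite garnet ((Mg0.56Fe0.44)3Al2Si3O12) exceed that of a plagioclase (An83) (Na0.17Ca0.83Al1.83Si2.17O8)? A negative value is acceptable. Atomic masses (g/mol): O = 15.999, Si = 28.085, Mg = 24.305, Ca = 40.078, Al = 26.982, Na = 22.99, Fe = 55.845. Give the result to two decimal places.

First mineral: 53.964 g Al in 444.755 g formula = 12.13 wt% Al.
Second mineral: 49.377 g Al in 275.487 g formula = 17.92 wt% Al.
12.13% − 17.92% gives a difference of -5.79 percentage points.

-5.79 percentage points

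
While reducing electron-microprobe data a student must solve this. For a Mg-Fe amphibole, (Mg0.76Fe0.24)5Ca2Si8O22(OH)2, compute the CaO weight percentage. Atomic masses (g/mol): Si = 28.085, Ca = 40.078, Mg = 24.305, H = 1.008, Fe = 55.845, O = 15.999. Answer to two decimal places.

Formula mass = 850.201 g/mol.
2 Ca → 2.0000 mol CaO per formula unit; M(CaO) = 56.077, so CaO mass = 112.154 g.
112.154/850.201 × 100 = 13.19 wt%.

13.19 wt%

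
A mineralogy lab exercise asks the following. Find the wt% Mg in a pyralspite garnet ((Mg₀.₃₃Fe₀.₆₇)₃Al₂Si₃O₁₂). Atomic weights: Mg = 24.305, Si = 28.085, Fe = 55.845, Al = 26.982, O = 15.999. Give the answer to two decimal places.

5.16 wt%

Molar mass of (Mg₀.₃₃Fe₀.₆₇)₃Al₂Si₃O₁₂: 0.99·24.305 + 2.01·55.845 + 2·26.982 + 3·28.085 + 12·15.999 = 466.517 g/mol.
Mass of Mg per formula unit: 0.99 × 24.305 = 24.062 g.
Weight fraction Mg = 24.062 / 466.517 = 0.0516.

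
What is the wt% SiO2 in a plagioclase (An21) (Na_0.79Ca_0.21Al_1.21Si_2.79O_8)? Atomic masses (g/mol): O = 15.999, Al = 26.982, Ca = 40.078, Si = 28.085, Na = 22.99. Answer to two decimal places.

Molar mass of Na_0.79Ca_0.21Al_1.21Si_2.79O_8 = 0.79*22.99 + 0.21*40.078 + 1.21*26.982 + 2.79*28.085 + 8*15.999 = 265.576 g/mol.
Each formula unit contains 2.79 Si, equivalent to 2.79/1 = 2.7900 mol SiO2.
M(SiO2) = 1×28.085 + 2×15.999 = 60.083 g/mol.
Mass of SiO2 per formula unit = 2.7900 × 60.083 = 167.632 g.
SiO2 wt% = 167.632 / 265.576 × 100 = 63.12%.

63.12 wt%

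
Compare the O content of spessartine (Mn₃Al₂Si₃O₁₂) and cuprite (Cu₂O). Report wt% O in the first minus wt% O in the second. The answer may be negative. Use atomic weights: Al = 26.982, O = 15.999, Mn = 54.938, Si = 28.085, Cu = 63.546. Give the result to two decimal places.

O in Mn₃Al₂Si₃O₁₂: molar mass 495.021 g/mol; 12×15.999 = 191.988 g → 38.78 wt%.
O in Cu₂O: molar mass 143.091 g/mol; 1×15.999 = 15.999 g → 11.18 wt%.
Difference = 38.78 − 11.18 = 27.60 percentage points.

27.60 percentage points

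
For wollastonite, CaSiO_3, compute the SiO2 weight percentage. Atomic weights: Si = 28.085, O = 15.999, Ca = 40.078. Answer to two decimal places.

M(CaSiO_3) = 116.160 g/mol; M(SiO2) = 60.083 g/mol.
Moles SiO2 per formula unit = 1 Si ÷ 1 = 1.0000.
SiO2 fraction = (1.0000 × 60.083) / 116.160 = 60.083/116.160 = 0.5172.

51.72 wt%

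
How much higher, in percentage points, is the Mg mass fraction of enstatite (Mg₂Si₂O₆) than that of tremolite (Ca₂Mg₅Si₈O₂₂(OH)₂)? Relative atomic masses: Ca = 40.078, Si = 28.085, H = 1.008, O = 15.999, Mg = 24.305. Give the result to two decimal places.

M(Mg₂Si₂O₆) = 200.774 g/mol, so wt% Mg = 48.610/200.774 × 100 = 24.21%.
M(Ca₂Mg₅Si₈O₂₂(OH)₂) = 812.353 g/mol, so wt% Mg = 121.525/812.353 × 100 = 14.96%.
24.21 − 14.96 = 9.25 pp.

9.25 percentage points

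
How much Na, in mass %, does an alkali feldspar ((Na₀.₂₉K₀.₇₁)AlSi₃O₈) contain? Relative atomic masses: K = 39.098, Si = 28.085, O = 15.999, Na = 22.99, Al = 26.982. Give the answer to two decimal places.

Molar mass of (Na₀.₂₉K₀.₇₁)AlSi₃O₈: 0.29*22.99 + 0.71*39.098 + 1*26.982 + 3*28.085 + 8*15.999 = 273.656 g/mol.
Mass of Na per formula unit: 0.29 × 22.99 = 6.667 g.
Weight fraction Na = 6.667 / 273.656 = 0.0244.

2.44 mass %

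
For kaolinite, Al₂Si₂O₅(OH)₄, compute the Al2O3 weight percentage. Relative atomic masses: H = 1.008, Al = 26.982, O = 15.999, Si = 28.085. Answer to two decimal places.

39.50 wt%

Molar mass of Al₂Si₂O₅(OH)₄ = 2*26.982 + 2*28.085 + 9*15.999 + 4*1.008 = 258.157 g/mol.
Each formula unit contains 2 Al, equivalent to 2/2 = 1.0000 mol Al2O3.
M(Al2O3) = 2×26.982 + 3×15.999 = 101.961 g/mol.
Mass of Al2O3 per formula unit = 1.0000 × 101.961 = 101.961 g.
Al2O3 wt% = 101.961 / 258.157 × 100 = 39.50%.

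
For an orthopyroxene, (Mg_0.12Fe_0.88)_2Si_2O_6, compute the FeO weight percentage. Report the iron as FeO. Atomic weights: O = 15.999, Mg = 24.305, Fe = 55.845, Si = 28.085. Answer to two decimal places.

49.34 wt%

M((Mg_0.12Fe_0.88)_2Si_2O_6) = 256.284 g/mol; M(FeO) = 71.844 g/mol.
Moles FeO per formula unit = 1.76 Fe ÷ 1 = 1.7600.
FeO fraction = (1.7600 × 71.844) / 256.284 = 126.445/256.284 = 0.4934.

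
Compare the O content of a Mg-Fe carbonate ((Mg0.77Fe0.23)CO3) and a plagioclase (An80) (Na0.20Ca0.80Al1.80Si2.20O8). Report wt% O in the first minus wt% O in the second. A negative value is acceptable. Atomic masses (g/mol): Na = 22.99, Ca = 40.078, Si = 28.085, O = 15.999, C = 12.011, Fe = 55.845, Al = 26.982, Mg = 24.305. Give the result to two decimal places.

O in (Mg0.77Fe0.23)CO3: molar mass 91.567 g/mol; 3×15.999 = 47.997 g → 52.42 wt%.
O in Na0.20Ca0.80Al1.80Si2.20O8: molar mass 275.007 g/mol; 8×15.999 = 127.992 g → 46.54 wt%.
Difference = 52.42 − 46.54 = 5.88 percentage points.

5.88 percentage points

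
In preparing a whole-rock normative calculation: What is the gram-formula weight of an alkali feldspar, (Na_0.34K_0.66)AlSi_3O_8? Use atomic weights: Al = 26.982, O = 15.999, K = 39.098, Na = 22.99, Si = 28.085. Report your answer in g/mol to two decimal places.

Na: 0.34 × 22.99 = 7.8166
K: 0.66 × 39.098 = 25.8047
Al: 1 × 26.982 = 26.9820
Si: 3 × 28.085 = 84.2550
O: 8 × 15.999 = 127.9920
Summing the contributions gives the formula mass.

272.85 g/mol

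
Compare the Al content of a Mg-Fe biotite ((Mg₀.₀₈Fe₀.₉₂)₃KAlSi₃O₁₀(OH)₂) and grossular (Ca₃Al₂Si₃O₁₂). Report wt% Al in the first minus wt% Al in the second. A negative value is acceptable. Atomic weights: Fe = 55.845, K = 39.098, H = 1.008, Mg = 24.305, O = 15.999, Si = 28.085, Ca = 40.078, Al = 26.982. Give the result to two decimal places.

M((Mg₀.₀₈Fe₀.₉₂)₃KAlSi₃O₁₀(OH)₂) = 504.304 g/mol, so wt% Al = 26.982/504.304 × 100 = 5.35%.
M(Ca₃Al₂Si₃O₁₂) = 450.441 g/mol, so wt% Al = 53.964/450.441 × 100 = 11.98%.
5.35 − 11.98 = -6.63 pp.

-6.63 percentage points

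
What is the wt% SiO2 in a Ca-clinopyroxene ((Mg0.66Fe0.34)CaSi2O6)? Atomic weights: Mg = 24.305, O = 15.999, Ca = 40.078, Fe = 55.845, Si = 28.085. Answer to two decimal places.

52.87 wt%

Formula mass = 227.271 g/mol.
2 Si → 2.0000 mol SiO2 per formula unit; M(SiO2) = 60.083, so SiO2 mass = 120.166 g.
120.166/227.271 × 100 = 52.87 wt%.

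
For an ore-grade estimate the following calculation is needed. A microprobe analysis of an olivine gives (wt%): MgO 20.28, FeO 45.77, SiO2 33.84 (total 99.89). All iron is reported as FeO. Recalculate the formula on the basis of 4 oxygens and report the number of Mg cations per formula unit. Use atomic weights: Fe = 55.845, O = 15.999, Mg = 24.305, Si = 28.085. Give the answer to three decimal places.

0.888 Mg apfu

20.28 wt% MgO ÷ 40.304 g/mol = 0.50318 mol, giving 0.50318 Mg and 0.50318 O.
45.77 wt% FeO ÷ 71.844 g/mol = 0.63707 mol, giving 0.63707 Fe and 0.63707 O.
33.84 wt% SiO2 ÷ 60.083 g/mol = 0.56322 mol, giving 0.56322 Si and 1.12644 O.
Oxygen sums to 2.26669; scaling by 4/2.26669 = 1.76469 puts the formula on 4 O.
Mg: 0.50318 × 1.76469 = 0.888 atoms per formula unit.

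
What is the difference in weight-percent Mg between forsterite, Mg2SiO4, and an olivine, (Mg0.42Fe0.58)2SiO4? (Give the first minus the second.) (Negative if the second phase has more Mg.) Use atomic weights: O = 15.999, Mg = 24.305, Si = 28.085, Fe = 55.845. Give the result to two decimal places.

Mg in Mg2SiO4: molar mass 140.691 g/mol; 2×24.305 = 48.610 g → 34.55 wt%.
Mg in (Mg0.42Fe0.58)2SiO4: molar mass 177.277 g/mol; 0.84×24.305 = 20.416 g → 11.52 wt%.
Difference = 34.55 − 11.52 = 23.03 percentage points.

23.03 percentage points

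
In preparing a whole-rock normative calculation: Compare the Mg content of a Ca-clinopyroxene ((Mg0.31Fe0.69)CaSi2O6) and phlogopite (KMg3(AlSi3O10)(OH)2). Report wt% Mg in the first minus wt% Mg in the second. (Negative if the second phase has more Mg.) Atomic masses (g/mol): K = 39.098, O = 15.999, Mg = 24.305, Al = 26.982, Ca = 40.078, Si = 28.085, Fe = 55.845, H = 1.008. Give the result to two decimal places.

Mg in (Mg0.31Fe0.69)CaSi2O6: molar mass 238.310 g/mol; 0.31×24.305 = 7.535 g → 3.16 wt%.
Mg in KMg3(AlSi3O10)(OH)2: molar mass 417.254 g/mol; 3×24.305 = 72.915 g → 17.47 wt%.
Difference = 3.16 − 17.47 = -14.31 percentage points.

-14.31 percentage points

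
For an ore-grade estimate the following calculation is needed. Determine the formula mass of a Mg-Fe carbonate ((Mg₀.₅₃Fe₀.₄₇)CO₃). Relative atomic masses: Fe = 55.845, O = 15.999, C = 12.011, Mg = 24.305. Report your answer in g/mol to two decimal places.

M = 0.53·24.305 + 0.47·55.845 + 1·12.011 + 3·15.999

99.14 g/mol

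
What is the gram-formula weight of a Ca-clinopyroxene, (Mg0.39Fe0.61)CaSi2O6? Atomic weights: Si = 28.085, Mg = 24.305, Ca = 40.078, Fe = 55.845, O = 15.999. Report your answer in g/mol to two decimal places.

M = 0.39·24.305 + 0.61·55.845 + 1·40.078 + 2·28.085 + 6·15.999

235.79 g/mol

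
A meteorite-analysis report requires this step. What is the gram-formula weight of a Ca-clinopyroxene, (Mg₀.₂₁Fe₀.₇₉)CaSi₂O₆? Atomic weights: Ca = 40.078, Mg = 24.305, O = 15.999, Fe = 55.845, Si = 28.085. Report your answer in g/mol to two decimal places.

M = 0.21·24.305 + 0.79·55.845 + 1·40.078 + 2·28.085 + 6·15.999

241.46 g/mol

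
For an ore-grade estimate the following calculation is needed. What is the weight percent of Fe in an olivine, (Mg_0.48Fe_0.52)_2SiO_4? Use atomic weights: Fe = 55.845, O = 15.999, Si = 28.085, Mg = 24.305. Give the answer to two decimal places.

M((Mg_0.48Fe_0.52)_2SiO_4) = 173.493 g/mol.
Fe contributes 1.04 × 55.845 = 58.079 g per mole.
58.079/173.493 = 0.3348 → 33.48%.

33.48 wt%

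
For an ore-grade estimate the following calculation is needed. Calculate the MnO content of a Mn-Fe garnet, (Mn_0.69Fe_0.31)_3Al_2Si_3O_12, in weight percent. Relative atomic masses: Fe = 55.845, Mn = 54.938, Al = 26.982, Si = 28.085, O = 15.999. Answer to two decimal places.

Molar mass of (Mn_0.69Fe_0.31)_3Al_2Si_3O_12 = 2.07*54.938 + 0.93*55.845 + 2*26.982 + 3*28.085 + 12*15.999 = 495.865 g/mol.
Each formula unit contains 2.07 Mn, equivalent to 2.07/1 = 2.0700 mol MnO.
M(MnO) = 1×54.938 + 1×15.999 = 70.937 g/mol.
Mass of MnO per formula unit = 2.0700 × 70.937 = 146.840 g.
MnO wt% = 146.840 / 495.865 × 100 = 29.61%.

29.61 wt%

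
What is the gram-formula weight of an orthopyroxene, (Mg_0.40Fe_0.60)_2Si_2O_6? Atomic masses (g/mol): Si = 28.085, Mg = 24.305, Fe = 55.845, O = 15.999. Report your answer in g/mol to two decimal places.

The formula mass is the sum 0.80*24.305 + 1.20*55.845 + 2*28.085 + 6*15.999.

238.62 g/mol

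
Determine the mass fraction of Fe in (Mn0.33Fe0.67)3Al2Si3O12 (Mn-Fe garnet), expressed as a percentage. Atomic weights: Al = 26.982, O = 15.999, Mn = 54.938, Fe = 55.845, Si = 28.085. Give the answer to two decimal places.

M((Mn0.33Fe0.67)3Al2Si3O12) = 496.844 g/mol.
Fe contributes 2.01 × 55.845 = 112.248 g per mole.
112.248/496.844 = 0.2259 → 22.59%.

22.59 wt%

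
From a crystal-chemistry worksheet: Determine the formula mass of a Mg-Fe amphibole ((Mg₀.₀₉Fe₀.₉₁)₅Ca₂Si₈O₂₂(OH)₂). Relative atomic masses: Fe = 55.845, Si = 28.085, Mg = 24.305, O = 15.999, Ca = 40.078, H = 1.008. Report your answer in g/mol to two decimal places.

M = 0.45*24.305 + 4.55*55.845 + 2*40.078 + 8*28.085 + 24*15.999 + 2*1.008

955.86 g/mol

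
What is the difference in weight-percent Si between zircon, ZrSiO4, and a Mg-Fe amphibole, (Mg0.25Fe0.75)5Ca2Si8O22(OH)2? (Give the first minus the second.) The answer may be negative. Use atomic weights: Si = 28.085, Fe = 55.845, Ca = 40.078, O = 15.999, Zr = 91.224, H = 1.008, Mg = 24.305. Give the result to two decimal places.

Si in ZrSiO4: molar mass 183.305 g/mol; 1×28.085 = 28.085 g → 15.32 wt%.
Si in (Mg0.25Fe0.75)5Ca2Si8O22(OH)2: molar mass 930.628 g/mol; 8×28.085 = 224.680 g → 24.14 wt%.
Difference = 15.32 − 24.14 = -8.82 percentage points.

-8.82 percentage points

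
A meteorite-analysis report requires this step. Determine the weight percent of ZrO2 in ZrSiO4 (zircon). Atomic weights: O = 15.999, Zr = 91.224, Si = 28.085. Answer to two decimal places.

67.22 wt%

Molar mass of ZrSiO4 = 1·91.224 + 1·28.085 + 4·15.999 = 183.305 g/mol.
Each formula unit contains 1 Zr, equivalent to 1/1 = 1.0000 mol ZrO2.
M(ZrO2) = 1×91.224 + 2×15.999 = 123.222 g/mol.
Mass of ZrO2 per formula unit = 1.0000 × 123.222 = 123.222 g.
ZrO2 wt% = 123.222 / 183.305 × 100 = 67.22%.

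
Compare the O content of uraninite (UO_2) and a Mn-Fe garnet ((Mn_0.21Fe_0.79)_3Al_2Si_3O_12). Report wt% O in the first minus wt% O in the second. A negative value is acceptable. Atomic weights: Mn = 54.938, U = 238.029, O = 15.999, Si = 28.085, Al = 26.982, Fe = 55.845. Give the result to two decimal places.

O in UO_2: molar mass 270.027 g/mol; 2×15.999 = 31.998 g → 11.85 wt%.
O in (Mn_0.21Fe_0.79)_3Al_2Si_3O_12: molar mass 497.171 g/mol; 12×15.999 = 191.988 g → 38.62 wt%.
Difference = 11.85 − 38.62 = -26.77 percentage points.

-26.77 percentage points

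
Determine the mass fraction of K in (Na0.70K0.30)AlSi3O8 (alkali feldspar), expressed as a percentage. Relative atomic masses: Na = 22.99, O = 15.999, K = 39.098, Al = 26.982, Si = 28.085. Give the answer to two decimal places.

Molar mass of (Na0.70K0.30)AlSi3O8: 0.70*22.99 + 0.30*39.098 + 1*26.982 + 3*28.085 + 8*15.999 = 267.051 g/mol.
Mass of K per formula unit: 0.30 × 39.098 = 11.729 g.
Weight fraction K = 11.729 / 267.051 = 0.0439.

4.39 mass %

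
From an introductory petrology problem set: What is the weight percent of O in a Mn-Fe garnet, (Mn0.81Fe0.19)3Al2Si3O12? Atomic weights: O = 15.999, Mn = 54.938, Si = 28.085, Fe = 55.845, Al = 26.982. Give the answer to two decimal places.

38.74 wt%

Formula mass = 2.43×54.938 + 0.57×55.845 + 2×26.982 + 3×28.085 + 12×15.999 = 495.538 g/mol, of which 191.988 g is O.
So O makes up 191.988/495.538 = 0.3874 of the mass, i.e. 38.74%.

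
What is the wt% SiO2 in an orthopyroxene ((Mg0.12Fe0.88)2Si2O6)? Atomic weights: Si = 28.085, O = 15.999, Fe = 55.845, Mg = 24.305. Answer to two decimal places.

M((Mg0.12Fe0.88)2Si2O6) = 256.284 g/mol; M(SiO2) = 60.083 g/mol.
Moles SiO2 per formula unit = 2 Si ÷ 1 = 2.0000.
SiO2 fraction = (2.0000 × 60.083) / 256.284 = 120.166/256.284 = 0.4689.

46.89 wt%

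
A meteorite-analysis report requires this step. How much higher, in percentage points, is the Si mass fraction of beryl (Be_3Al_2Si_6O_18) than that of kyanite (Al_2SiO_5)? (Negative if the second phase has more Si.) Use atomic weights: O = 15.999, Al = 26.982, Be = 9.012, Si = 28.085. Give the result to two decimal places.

14.02 percentage points

First mineral: 168.510 g Si in 537.492 g formula = 31.35 wt% Si.
Second mineral: 28.085 g Si in 162.044 g formula = 17.33 wt% Si.
31.35% − 17.33% gives a difference of 14.02 percentage points.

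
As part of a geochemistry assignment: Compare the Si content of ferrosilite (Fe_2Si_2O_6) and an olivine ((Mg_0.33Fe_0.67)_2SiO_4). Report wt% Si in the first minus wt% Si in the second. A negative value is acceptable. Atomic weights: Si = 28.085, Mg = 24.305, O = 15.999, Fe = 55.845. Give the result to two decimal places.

M(Fe_2Si_2O_6) = 263.854 g/mol, so wt% Si = 56.170/263.854 × 100 = 21.29%.
M((Mg_0.33Fe_0.67)_2SiO_4) = 182.955 g/mol, so wt% Si = 28.085/182.955 × 100 = 15.35%.
21.29 − 15.35 = 5.94 pp.

5.94 percentage points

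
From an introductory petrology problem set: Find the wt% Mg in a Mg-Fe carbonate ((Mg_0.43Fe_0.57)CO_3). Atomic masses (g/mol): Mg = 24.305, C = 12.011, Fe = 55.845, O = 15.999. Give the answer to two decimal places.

Formula mass = 0.43·24.305 + 0.57·55.845 + 1·12.011 + 3·15.999 = 102.291 g/mol, of which 10.451 g is Mg.
So Mg makes up 10.451/102.291 = 0.1022 of the mass, i.e. 10.22%.

10.22 wt%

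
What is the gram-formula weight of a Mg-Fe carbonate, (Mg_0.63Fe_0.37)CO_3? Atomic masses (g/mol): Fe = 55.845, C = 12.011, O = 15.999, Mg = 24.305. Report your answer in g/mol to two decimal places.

95.98 g/mol

M = 0.63(24.305) + 0.37(55.845) + 1(12.011) + 3(15.999)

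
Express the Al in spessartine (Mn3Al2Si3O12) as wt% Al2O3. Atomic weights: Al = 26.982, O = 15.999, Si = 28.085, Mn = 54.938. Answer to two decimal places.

20.60 wt%

Formula mass = 495.021 g/mol.
2 Al → 1.0000 mol Al2O3 per formula unit; M(Al2O3) = 101.961, so Al2O3 mass = 101.961 g.
101.961/495.021 × 100 = 20.60 wt%.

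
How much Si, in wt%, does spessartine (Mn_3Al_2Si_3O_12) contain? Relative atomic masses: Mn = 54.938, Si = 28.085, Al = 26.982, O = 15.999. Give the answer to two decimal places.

17.02 wt%

M(Mn_3Al_2Si_3O_12) = 495.021 g/mol.
Si contributes 3 × 28.085 = 84.255 g per mole.
84.255/495.021 = 0.1702 → 17.02%.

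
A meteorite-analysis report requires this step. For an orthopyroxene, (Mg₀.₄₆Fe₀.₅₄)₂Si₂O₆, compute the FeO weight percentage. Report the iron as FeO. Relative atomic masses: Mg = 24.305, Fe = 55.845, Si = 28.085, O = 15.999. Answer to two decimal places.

Molar mass of (Mg₀.₄₆Fe₀.₅₄)₂Si₂O₆ = 0.92·24.305 + 1.08·55.845 + 2·28.085 + 6·15.999 = 234.837 g/mol.
Each formula unit contains 1.08 Fe, equivalent to 1.08/1 = 1.0800 mol FeO.
M(FeO) = 1×55.845 + 1×15.999 = 71.844 g/mol.
Mass of FeO per formula unit = 1.0800 × 71.844 = 77.592 g.
FeO wt% = 77.592 / 234.837 × 100 = 33.04%.

33.04 wt%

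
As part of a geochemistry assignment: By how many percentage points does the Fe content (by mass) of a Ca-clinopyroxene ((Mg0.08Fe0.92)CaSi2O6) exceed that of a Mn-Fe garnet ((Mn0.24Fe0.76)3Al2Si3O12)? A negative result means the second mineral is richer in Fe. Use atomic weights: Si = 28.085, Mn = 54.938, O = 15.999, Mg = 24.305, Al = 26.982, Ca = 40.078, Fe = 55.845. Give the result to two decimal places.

-4.69 percentage points

First mineral: 51.377 g Fe in 245.564 g formula = 20.92 wt% Fe.
Second mineral: 127.327 g Fe in 497.089 g formula = 25.61 wt% Fe.
20.92% − 25.61% gives a difference of -4.69 percentage points.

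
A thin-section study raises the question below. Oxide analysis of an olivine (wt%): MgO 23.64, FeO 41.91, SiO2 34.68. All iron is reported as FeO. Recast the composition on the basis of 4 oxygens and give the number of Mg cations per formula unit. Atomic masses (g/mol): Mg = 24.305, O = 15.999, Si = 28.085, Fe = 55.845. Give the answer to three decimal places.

MgO: 23.64/40.304 = 0.58654 mol → 0.58654 mol Mg, 0.58654 mol O.
FeO: 41.91/71.844 = 0.58335 mol → 0.58335 mol Fe, 0.58335 mol O.
SiO2: 34.68/60.083 = 0.57720 mol → 0.57720 mol Si, 1.15440 mol O.
Total oxygen = 2.32429 mol. Normalization factor = 4/2.32429 = 1.72096.
Mg per 4 O = 0.58654 × 1.72096 = 1.009.

1.009 Mg apfu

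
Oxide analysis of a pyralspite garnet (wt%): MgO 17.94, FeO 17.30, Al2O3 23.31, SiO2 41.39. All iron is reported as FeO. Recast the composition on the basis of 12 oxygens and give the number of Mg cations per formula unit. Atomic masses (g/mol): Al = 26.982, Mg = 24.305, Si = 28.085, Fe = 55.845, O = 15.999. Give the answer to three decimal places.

MgO (M=40.304): mol = 0.44512; Mg = 0.44512, O = 0.44512.
FeO (M=71.844): mol = 0.24080; Fe = 0.24080, O = 0.24080.
Al2O3 (M=101.961): mol = 0.22862; Al = 0.45724, O = 0.68586.
SiO2 (M=60.083): mol = 0.68888; Si = 0.68888, O = 1.37776.
ΣO = 2.74954; factor = 12/ΣO = 4.36437.
Mg apfu = 0.44512 × 4.36437 = 1.943.

1.943 Mg apfu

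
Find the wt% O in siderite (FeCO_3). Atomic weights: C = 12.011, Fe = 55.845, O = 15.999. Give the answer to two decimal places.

41.43 wt%

Molar mass of FeCO_3: 1*55.845 + 1*12.011 + 3*15.999 = 115.853 g/mol.
Mass of O per formula unit: 3 × 15.999 = 47.997 g.
Weight fraction O = 47.997 / 115.853 = 0.4143.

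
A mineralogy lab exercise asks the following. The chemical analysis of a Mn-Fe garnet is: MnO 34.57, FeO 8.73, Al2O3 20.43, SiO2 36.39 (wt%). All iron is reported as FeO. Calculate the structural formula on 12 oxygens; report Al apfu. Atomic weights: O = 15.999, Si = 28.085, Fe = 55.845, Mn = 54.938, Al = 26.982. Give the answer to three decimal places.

34.57 wt% MnO ÷ 70.937 g/mol = 0.48733 mol, giving 0.48733 Mn and 0.48733 O.
8.73 wt% FeO ÷ 71.844 g/mol = 0.12151 mol, giving 0.12151 Fe and 0.12151 O.
20.43 wt% Al2O3 ÷ 101.961 g/mol = 0.20037 mol, giving 0.40074 Al and 0.60111 O.
36.39 wt% SiO2 ÷ 60.083 g/mol = 0.60566 mol, giving 0.60566 Si and 1.21132 O.
Oxygen sums to 2.42127; scaling by 12/2.42127 = 4.95608 puts the formula on 12 O.
Al: 0.40074 × 4.95608 = 1.986 atoms per formula unit.

1.986 Al apfu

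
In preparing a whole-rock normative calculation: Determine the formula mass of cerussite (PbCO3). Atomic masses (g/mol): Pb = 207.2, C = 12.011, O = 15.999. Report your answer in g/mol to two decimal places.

267.21 g/mol

The formula mass is the sum 1*207.2 + 1*12.011 + 3*15.999.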